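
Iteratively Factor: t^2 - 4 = (t + 2)*(t - 2)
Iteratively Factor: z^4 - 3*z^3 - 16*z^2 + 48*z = (z)*(z^3 - 3*z^2 - 16*z + 48) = z*(z + 4)*(z^2 - 7*z + 12) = z*(z - 4)*(z + 4)*(z - 3)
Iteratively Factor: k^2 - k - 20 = (k - 5)*(k + 4)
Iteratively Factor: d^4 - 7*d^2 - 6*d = (d + 2)*(d^3 - 2*d^2 - 3*d) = d*(d + 2)*(d^2 - 2*d - 3) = d*(d + 1)*(d + 2)*(d - 3)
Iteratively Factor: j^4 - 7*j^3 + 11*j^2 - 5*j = (j - 1)*(j^3 - 6*j^2 + 5*j) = (j - 1)^2*(j^2 - 5*j) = (j - 5)*(j - 1)^2*(j)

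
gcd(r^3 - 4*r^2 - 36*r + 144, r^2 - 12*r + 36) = r - 6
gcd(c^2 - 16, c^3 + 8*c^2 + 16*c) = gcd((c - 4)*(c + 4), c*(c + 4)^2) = c + 4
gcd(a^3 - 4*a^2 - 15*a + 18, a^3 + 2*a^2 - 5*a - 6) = a + 3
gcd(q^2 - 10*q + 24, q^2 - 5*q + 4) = q - 4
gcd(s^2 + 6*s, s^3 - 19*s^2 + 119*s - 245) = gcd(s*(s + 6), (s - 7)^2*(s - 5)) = 1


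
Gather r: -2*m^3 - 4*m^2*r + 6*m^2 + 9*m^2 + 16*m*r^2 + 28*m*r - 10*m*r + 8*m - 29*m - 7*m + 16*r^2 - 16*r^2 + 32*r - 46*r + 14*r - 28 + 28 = -2*m^3 + 15*m^2 + 16*m*r^2 - 28*m + r*(-4*m^2 + 18*m)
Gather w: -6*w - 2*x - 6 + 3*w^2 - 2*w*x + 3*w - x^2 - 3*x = 3*w^2 + w*(-2*x - 3) - x^2 - 5*x - 6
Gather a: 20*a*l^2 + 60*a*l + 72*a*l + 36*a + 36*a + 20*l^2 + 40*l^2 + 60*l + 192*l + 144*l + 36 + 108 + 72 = a*(20*l^2 + 132*l + 72) + 60*l^2 + 396*l + 216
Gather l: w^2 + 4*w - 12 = w^2 + 4*w - 12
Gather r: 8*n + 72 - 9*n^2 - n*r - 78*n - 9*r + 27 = -9*n^2 - 70*n + r*(-n - 9) + 99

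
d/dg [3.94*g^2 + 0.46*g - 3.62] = 7.88*g + 0.46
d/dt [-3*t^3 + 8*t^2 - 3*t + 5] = -9*t^2 + 16*t - 3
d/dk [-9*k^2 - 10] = -18*k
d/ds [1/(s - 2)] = -1/(s - 2)^2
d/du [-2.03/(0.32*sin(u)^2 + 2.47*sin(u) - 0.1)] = (1.2992*sin(u) + 5.0141)*cos(u)/(0.32*sin(u)^2 + 2.47*sin(u) - 0.1)^2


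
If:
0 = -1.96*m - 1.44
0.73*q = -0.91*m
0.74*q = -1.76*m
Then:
No Solution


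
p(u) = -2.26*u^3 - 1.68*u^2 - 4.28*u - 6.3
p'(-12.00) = -940.28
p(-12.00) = 3708.42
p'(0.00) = -4.28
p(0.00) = -6.30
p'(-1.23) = -10.40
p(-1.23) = 0.63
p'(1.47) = -23.87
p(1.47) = -23.40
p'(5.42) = -221.66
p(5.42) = -438.69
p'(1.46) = -23.64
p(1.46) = -23.16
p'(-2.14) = -28.14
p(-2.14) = 17.31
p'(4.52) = -157.99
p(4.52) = -268.67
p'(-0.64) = -4.91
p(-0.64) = -3.66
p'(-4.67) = -136.45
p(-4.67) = 207.22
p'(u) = -6.78*u^2 - 3.36*u - 4.28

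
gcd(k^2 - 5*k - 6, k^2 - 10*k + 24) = k - 6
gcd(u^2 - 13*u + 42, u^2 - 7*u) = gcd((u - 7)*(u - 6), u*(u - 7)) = u - 7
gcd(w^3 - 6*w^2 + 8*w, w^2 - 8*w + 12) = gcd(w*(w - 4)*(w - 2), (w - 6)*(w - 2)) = w - 2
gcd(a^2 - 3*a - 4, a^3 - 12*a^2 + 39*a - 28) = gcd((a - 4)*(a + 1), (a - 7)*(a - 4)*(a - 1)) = a - 4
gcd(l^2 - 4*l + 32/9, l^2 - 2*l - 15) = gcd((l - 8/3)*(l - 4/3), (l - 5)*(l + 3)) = 1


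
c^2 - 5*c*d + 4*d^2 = (c - 4*d)*(c - d)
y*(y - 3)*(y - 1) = y^3 - 4*y^2 + 3*y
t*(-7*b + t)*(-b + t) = 7*b^2*t - 8*b*t^2 + t^3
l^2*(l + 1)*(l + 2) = l^4 + 3*l^3 + 2*l^2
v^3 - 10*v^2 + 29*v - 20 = (v - 5)*(v - 4)*(v - 1)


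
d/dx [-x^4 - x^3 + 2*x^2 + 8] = x*(-4*x^2 - 3*x + 4)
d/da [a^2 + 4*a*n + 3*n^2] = 2*a + 4*n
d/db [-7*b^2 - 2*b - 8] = -14*b - 2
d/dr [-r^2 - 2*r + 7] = -2*r - 2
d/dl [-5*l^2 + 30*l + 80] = 30 - 10*l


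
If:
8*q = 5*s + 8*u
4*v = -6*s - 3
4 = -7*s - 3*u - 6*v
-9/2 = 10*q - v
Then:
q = -627/1384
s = -83/173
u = -53/346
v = -21/692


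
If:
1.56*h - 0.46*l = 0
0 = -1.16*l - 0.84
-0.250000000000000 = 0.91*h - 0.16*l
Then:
No Solution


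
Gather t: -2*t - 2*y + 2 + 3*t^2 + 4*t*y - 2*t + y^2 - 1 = 3*t^2 + t*(4*y - 4) + y^2 - 2*y + 1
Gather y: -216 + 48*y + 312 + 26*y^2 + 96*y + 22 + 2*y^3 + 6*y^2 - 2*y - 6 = 2*y^3 + 32*y^2 + 142*y + 112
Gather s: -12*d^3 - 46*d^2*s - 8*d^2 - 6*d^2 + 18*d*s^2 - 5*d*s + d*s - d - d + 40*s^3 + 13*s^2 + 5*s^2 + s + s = -12*d^3 - 14*d^2 - 2*d + 40*s^3 + s^2*(18*d + 18) + s*(-46*d^2 - 4*d + 2)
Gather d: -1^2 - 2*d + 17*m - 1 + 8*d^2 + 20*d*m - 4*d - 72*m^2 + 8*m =8*d^2 + d*(20*m - 6) - 72*m^2 + 25*m - 2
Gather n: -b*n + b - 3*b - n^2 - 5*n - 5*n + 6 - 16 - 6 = -2*b - n^2 + n*(-b - 10) - 16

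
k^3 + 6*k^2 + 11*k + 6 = (k + 1)*(k + 2)*(k + 3)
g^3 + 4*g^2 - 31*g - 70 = (g - 5)*(g + 2)*(g + 7)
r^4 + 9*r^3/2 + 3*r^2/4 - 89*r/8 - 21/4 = (r - 3/2)*(r + 1/2)*(r + 2)*(r + 7/2)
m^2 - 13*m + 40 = (m - 8)*(m - 5)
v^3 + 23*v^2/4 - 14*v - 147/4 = (v - 3)*(v + 7/4)*(v + 7)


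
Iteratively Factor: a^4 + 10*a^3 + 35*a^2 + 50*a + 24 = (a + 4)*(a^3 + 6*a^2 + 11*a + 6) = (a + 2)*(a + 4)*(a^2 + 4*a + 3) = (a + 2)*(a + 3)*(a + 4)*(a + 1)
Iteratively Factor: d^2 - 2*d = (d)*(d - 2)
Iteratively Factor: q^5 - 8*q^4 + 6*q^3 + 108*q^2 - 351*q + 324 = (q - 3)*(q^4 - 5*q^3 - 9*q^2 + 81*q - 108) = (q - 3)^2*(q^3 - 2*q^2 - 15*q + 36) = (q - 3)^2*(q + 4)*(q^2 - 6*q + 9) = (q - 3)^3*(q + 4)*(q - 3)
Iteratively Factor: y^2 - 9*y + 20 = (y - 4)*(y - 5)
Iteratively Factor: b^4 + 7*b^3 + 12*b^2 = (b)*(b^3 + 7*b^2 + 12*b) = b*(b + 4)*(b^2 + 3*b) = b^2*(b + 4)*(b + 3)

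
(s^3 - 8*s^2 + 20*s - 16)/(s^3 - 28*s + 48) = (s - 2)/(s + 6)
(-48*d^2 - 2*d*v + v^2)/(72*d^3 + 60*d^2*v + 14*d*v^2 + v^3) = (-8*d + v)/(12*d^2 + 8*d*v + v^2)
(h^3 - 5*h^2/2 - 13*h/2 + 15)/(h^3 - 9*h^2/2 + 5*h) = (2*h^2 - h - 15)/(h*(2*h - 5))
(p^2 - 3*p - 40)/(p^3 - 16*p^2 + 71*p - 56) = (p + 5)/(p^2 - 8*p + 7)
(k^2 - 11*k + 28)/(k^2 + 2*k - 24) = (k - 7)/(k + 6)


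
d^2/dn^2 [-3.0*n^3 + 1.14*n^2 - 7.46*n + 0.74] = 2.28 - 18.0*n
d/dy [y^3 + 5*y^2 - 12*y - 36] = 3*y^2 + 10*y - 12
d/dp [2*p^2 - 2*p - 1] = 4*p - 2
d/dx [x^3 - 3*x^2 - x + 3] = 3*x^2 - 6*x - 1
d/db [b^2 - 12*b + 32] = 2*b - 12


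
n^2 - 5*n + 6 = (n - 3)*(n - 2)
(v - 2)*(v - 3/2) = v^2 - 7*v/2 + 3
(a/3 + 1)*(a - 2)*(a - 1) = a^3/3 - 7*a/3 + 2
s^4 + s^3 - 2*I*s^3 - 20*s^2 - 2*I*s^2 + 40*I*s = s*(s - 4)*(s + 5)*(s - 2*I)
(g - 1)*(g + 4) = g^2 + 3*g - 4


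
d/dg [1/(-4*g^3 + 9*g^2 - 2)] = 6*g*(2*g - 3)/(4*g^3 - 9*g^2 + 2)^2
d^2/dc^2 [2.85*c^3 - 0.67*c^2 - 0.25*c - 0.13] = 17.1*c - 1.34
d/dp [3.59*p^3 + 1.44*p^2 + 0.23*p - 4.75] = 10.77*p^2 + 2.88*p + 0.23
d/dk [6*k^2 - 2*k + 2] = 12*k - 2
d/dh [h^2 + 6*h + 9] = 2*h + 6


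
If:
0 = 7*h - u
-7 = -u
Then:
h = 1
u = 7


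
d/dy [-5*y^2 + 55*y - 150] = 55 - 10*y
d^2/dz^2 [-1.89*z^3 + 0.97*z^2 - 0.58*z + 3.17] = 1.94 - 11.34*z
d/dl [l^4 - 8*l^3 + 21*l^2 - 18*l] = 4*l^3 - 24*l^2 + 42*l - 18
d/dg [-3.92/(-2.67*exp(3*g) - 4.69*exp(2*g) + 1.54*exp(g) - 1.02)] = (-31.3992*exp(2*g) - 36.7696*exp(g) + 6.0368)*exp(g)/(2.67*exp(3*g) + 4.69*exp(2*g) - 1.54*exp(g) + 1.02)^2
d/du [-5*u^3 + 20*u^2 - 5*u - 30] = -15*u^2 + 40*u - 5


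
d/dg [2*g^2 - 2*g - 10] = 4*g - 2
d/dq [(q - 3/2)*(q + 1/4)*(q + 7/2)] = 3*q^2 + 9*q/2 - 19/4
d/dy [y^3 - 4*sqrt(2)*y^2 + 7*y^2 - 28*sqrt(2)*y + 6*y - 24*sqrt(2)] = 3*y^2 - 8*sqrt(2)*y + 14*y - 28*sqrt(2) + 6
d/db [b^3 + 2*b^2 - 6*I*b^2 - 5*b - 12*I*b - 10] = 3*b^2 + b*(4 - 12*I) - 5 - 12*I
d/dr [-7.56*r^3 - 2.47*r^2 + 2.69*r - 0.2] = -22.68*r^2 - 4.94*r + 2.69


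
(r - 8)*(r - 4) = r^2 - 12*r + 32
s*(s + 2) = s^2 + 2*s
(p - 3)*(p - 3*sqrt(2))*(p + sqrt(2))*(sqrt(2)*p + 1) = sqrt(2)*p^4 - 3*sqrt(2)*p^3 - 3*p^3 - 8*sqrt(2)*p^2 + 9*p^2 - 6*p + 24*sqrt(2)*p + 18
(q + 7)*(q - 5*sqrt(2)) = q^2 - 5*sqrt(2)*q + 7*q - 35*sqrt(2)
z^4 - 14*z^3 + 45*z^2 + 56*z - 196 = (z - 7)^2*(z - 2)*(z + 2)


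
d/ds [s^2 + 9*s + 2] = 2*s + 9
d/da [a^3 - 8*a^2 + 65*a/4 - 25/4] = 3*a^2 - 16*a + 65/4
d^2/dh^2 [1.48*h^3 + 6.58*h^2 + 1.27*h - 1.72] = 8.88*h + 13.16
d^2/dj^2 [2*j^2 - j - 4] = 4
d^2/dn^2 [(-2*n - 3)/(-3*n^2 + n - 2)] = 2*((2*n + 3)*(6*n - 1)^2 - (18*n + 7)*(3*n^2 - n + 2))/(3*n^2 - n + 2)^3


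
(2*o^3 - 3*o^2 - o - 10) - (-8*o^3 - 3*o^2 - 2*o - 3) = 10*o^3 + o - 7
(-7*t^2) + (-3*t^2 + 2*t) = -10*t^2 + 2*t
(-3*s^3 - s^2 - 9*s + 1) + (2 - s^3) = -4*s^3 - s^2 - 9*s + 3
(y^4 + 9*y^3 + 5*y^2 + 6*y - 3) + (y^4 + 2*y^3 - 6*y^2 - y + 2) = 2*y^4 + 11*y^3 - y^2 + 5*y - 1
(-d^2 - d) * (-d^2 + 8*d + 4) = d^4 - 7*d^3 - 12*d^2 - 4*d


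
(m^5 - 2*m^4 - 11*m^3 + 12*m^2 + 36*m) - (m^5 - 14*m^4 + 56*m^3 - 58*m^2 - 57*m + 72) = 12*m^4 - 67*m^3 + 70*m^2 + 93*m - 72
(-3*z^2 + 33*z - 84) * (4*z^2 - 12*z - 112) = -12*z^4 + 168*z^3 - 396*z^2 - 2688*z + 9408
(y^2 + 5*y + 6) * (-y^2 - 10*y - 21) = -y^4 - 15*y^3 - 77*y^2 - 165*y - 126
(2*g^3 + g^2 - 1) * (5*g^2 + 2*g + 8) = 10*g^5 + 9*g^4 + 18*g^3 + 3*g^2 - 2*g - 8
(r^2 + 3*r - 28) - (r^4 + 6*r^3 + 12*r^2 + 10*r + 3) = -r^4 - 6*r^3 - 11*r^2 - 7*r - 31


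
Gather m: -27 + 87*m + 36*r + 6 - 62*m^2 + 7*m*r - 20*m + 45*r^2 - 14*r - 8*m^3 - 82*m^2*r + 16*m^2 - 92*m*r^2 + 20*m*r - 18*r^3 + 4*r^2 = -8*m^3 + m^2*(-82*r - 46) + m*(-92*r^2 + 27*r + 67) - 18*r^3 + 49*r^2 + 22*r - 21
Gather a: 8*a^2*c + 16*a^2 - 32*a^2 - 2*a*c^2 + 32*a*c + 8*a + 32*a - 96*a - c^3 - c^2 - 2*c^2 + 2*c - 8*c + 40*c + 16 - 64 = a^2*(8*c - 16) + a*(-2*c^2 + 32*c - 56) - c^3 - 3*c^2 + 34*c - 48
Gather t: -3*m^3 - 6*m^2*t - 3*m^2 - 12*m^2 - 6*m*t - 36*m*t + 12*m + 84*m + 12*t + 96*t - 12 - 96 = -3*m^3 - 15*m^2 + 96*m + t*(-6*m^2 - 42*m + 108) - 108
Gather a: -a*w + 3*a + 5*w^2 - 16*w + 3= a*(3 - w) + 5*w^2 - 16*w + 3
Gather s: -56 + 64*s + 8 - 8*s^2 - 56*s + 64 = -8*s^2 + 8*s + 16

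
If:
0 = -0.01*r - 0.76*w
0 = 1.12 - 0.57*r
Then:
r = 1.96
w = -0.03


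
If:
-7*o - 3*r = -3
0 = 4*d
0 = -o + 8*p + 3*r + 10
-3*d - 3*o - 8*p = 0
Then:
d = 0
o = 13/11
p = -39/88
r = -58/33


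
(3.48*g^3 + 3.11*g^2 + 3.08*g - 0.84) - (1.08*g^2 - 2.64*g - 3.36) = 3.48*g^3 + 2.03*g^2 + 5.72*g + 2.52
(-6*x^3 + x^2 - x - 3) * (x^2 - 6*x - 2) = -6*x^5 + 37*x^4 + 5*x^3 + x^2 + 20*x + 6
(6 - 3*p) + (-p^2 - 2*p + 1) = -p^2 - 5*p + 7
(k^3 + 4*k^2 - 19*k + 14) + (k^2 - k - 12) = k^3 + 5*k^2 - 20*k + 2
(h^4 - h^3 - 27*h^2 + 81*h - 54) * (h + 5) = h^5 + 4*h^4 - 32*h^3 - 54*h^2 + 351*h - 270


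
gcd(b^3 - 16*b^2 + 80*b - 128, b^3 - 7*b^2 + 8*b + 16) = b^2 - 8*b + 16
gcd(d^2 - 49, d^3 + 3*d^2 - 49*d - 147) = d^2 - 49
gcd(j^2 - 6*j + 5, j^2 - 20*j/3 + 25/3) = j - 5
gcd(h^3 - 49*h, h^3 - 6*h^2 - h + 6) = 1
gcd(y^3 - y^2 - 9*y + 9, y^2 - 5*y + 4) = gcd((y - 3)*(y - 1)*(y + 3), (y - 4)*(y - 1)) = y - 1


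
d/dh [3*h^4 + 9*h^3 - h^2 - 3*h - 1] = 12*h^3 + 27*h^2 - 2*h - 3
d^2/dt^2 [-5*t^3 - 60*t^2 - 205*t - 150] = -30*t - 120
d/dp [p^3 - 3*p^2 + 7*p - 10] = 3*p^2 - 6*p + 7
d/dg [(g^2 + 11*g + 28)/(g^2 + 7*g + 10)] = 2*(-2*g^2 - 18*g - 43)/(g^4 + 14*g^3 + 69*g^2 + 140*g + 100)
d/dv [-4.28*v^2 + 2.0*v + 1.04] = 2.0 - 8.56*v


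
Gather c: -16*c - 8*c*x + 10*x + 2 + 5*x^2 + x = c*(-8*x - 16) + 5*x^2 + 11*x + 2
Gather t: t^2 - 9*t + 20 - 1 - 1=t^2 - 9*t + 18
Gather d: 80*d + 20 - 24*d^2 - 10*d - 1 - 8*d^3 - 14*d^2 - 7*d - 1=-8*d^3 - 38*d^2 + 63*d + 18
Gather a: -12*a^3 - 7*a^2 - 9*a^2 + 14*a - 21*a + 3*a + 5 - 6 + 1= -12*a^3 - 16*a^2 - 4*a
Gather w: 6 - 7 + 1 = 0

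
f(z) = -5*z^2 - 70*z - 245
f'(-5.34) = -16.60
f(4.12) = -618.27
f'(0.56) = -75.60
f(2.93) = -493.02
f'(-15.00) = 80.00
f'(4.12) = -111.20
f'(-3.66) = -33.40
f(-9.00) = -20.00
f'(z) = -10*z - 70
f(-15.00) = -320.00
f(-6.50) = -1.25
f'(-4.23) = -27.70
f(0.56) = -285.77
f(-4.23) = -38.36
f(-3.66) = -55.78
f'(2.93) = -99.30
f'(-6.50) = -5.00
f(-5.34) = -13.78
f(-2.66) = -94.18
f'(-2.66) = -43.40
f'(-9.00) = 20.00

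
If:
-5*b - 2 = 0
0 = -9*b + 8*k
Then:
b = -2/5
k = -9/20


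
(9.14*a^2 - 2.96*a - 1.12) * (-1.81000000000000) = -16.5434*a^2 + 5.3576*a + 2.0272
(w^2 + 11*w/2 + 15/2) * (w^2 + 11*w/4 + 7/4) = w^4 + 33*w^3/4 + 195*w^2/8 + 121*w/4 + 105/8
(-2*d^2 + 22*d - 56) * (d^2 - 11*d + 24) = -2*d^4 + 44*d^3 - 346*d^2 + 1144*d - 1344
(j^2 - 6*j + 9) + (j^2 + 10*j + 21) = 2*j^2 + 4*j + 30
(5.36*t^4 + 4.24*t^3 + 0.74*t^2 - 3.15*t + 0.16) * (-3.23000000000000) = -17.3128*t^4 - 13.6952*t^3 - 2.3902*t^2 + 10.1745*t - 0.5168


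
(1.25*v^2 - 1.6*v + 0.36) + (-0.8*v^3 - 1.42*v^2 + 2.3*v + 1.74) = -0.8*v^3 - 0.17*v^2 + 0.7*v + 2.1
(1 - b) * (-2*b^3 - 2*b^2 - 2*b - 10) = 2*b^4 + 8*b - 10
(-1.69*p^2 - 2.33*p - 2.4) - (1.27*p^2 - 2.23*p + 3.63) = -2.96*p^2 - 0.1*p - 6.03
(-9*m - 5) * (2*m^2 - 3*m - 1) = -18*m^3 + 17*m^2 + 24*m + 5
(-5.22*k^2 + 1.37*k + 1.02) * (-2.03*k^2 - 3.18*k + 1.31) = 10.5966*k^4 + 13.8185*k^3 - 13.2654*k^2 - 1.4489*k + 1.3362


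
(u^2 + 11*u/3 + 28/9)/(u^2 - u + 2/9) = (9*u^2 + 33*u + 28)/(9*u^2 - 9*u + 2)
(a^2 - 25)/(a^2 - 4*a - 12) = (25 - a^2)/(-a^2 + 4*a + 12)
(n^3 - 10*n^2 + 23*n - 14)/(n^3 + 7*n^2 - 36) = (n^2 - 8*n + 7)/(n^2 + 9*n + 18)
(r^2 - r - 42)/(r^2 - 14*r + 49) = (r + 6)/(r - 7)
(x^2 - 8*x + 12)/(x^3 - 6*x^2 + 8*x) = (x - 6)/(x*(x - 4))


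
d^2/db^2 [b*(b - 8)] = 2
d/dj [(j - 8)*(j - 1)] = 2*j - 9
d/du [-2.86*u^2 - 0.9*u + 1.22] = -5.72*u - 0.9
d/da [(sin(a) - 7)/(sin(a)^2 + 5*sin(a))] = (-cos(a) + 14/tan(a) + 35*cos(a)/sin(a)^2)/(sin(a) + 5)^2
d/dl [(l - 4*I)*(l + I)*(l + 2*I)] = 3*l^2 - 2*I*l + 10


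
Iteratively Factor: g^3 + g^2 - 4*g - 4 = (g + 1)*(g^2 - 4) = (g + 1)*(g + 2)*(g - 2)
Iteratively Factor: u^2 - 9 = (u + 3)*(u - 3)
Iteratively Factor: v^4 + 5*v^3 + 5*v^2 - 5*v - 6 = (v + 3)*(v^3 + 2*v^2 - v - 2) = (v + 1)*(v + 3)*(v^2 + v - 2) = (v + 1)*(v + 2)*(v + 3)*(v - 1)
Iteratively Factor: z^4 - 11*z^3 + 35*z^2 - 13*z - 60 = (z - 4)*(z^3 - 7*z^2 + 7*z + 15) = (z - 5)*(z - 4)*(z^2 - 2*z - 3) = (z - 5)*(z - 4)*(z - 3)*(z + 1)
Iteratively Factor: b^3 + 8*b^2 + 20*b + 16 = (b + 2)*(b^2 + 6*b + 8) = (b + 2)*(b + 4)*(b + 2)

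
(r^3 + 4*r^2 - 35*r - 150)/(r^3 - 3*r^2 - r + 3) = (r^3 + 4*r^2 - 35*r - 150)/(r^3 - 3*r^2 - r + 3)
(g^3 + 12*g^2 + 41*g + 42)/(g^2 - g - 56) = (g^2 + 5*g + 6)/(g - 8)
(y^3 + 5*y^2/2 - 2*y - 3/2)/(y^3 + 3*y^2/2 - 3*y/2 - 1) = (y + 3)/(y + 2)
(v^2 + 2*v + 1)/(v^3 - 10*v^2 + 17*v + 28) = (v + 1)/(v^2 - 11*v + 28)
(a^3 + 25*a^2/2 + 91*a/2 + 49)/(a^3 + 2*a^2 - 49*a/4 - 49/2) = 2*(a + 7)/(2*a - 7)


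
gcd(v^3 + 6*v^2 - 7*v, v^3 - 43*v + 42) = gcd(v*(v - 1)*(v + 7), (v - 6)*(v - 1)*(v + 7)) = v^2 + 6*v - 7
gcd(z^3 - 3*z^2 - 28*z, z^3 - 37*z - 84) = z^2 - 3*z - 28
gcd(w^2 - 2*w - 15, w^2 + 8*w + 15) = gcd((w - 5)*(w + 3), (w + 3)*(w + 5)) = w + 3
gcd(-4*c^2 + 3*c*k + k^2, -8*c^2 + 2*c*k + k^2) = 4*c + k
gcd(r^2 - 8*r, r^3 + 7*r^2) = r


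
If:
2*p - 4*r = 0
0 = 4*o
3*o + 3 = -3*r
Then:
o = 0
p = -2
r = -1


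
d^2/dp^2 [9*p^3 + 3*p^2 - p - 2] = 54*p + 6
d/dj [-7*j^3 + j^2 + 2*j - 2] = -21*j^2 + 2*j + 2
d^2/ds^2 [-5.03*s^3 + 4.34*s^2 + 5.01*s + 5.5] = 8.68 - 30.18*s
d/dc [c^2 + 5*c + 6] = 2*c + 5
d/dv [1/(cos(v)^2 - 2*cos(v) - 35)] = 2*(cos(v) - 1)*sin(v)/(sin(v)^2 + 2*cos(v) + 34)^2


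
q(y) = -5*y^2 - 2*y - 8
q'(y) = -10*y - 2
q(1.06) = -15.74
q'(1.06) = -12.60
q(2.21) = -36.84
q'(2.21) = -24.10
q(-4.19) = -87.40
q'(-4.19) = 39.90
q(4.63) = -124.44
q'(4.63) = -48.30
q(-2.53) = -34.94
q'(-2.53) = 23.30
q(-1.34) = -14.30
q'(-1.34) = 11.40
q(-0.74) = -9.26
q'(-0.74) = 5.40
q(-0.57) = -8.48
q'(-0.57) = 3.70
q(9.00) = -431.00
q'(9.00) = -92.00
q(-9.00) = -395.00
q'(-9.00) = 88.00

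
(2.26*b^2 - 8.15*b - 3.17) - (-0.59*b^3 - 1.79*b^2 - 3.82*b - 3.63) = 0.59*b^3 + 4.05*b^2 - 4.33*b + 0.46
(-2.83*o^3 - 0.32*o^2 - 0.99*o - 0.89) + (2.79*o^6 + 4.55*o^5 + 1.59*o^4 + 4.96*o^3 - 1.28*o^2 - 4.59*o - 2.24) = 2.79*o^6 + 4.55*o^5 + 1.59*o^4 + 2.13*o^3 - 1.6*o^2 - 5.58*o - 3.13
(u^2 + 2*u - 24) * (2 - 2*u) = -2*u^3 - 2*u^2 + 52*u - 48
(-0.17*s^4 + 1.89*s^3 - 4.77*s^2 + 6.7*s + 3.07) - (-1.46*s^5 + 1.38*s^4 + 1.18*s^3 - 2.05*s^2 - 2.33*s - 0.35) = 1.46*s^5 - 1.55*s^4 + 0.71*s^3 - 2.72*s^2 + 9.03*s + 3.42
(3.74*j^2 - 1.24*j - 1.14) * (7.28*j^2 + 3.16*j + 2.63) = 27.2272*j^4 + 2.7912*j^3 - 2.3814*j^2 - 6.8636*j - 2.9982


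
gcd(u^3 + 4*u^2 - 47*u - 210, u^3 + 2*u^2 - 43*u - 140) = u^2 - 2*u - 35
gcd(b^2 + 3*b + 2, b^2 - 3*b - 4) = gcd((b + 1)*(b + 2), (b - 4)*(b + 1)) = b + 1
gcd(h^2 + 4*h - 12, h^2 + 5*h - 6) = h + 6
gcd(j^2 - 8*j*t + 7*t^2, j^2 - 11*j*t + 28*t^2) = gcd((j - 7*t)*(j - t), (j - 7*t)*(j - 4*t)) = -j + 7*t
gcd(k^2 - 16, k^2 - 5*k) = 1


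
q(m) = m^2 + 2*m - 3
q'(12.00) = 26.00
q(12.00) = 165.00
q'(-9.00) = -16.00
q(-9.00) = 60.00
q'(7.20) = 16.40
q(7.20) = 63.24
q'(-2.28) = -2.56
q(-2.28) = -2.36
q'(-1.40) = -0.80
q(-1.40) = -3.84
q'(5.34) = 12.68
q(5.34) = 36.20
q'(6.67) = 15.34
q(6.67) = 54.83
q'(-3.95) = -5.90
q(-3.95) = 4.70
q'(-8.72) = -15.44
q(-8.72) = 55.60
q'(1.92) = 5.84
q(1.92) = 4.53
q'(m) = 2*m + 2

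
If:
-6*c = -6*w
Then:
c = w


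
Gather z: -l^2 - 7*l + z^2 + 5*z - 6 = -l^2 - 7*l + z^2 + 5*z - 6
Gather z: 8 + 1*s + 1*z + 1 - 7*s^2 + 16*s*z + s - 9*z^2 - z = -7*s^2 + 16*s*z + 2*s - 9*z^2 + 9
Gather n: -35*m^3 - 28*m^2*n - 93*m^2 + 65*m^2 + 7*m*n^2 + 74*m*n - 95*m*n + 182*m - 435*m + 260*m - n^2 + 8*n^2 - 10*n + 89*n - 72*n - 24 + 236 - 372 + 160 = -35*m^3 - 28*m^2 + 7*m + n^2*(7*m + 7) + n*(-28*m^2 - 21*m + 7)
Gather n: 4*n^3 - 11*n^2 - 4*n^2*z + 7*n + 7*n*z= 4*n^3 + n^2*(-4*z - 11) + n*(7*z + 7)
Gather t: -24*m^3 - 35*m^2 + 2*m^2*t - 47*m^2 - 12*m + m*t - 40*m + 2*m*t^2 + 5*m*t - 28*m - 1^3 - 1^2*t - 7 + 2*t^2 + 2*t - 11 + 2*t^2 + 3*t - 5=-24*m^3 - 82*m^2 - 80*m + t^2*(2*m + 4) + t*(2*m^2 + 6*m + 4) - 24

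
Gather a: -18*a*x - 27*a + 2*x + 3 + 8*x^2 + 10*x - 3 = a*(-18*x - 27) + 8*x^2 + 12*x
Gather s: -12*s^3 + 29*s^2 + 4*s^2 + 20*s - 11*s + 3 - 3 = -12*s^3 + 33*s^2 + 9*s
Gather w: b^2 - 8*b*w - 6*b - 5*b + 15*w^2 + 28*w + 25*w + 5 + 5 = b^2 - 11*b + 15*w^2 + w*(53 - 8*b) + 10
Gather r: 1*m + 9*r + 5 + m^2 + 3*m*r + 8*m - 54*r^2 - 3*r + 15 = m^2 + 9*m - 54*r^2 + r*(3*m + 6) + 20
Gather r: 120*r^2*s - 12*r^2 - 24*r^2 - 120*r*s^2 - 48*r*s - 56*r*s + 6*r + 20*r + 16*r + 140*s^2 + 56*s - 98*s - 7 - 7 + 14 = r^2*(120*s - 36) + r*(-120*s^2 - 104*s + 42) + 140*s^2 - 42*s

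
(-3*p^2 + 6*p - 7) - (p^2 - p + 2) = -4*p^2 + 7*p - 9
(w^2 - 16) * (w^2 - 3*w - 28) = w^4 - 3*w^3 - 44*w^2 + 48*w + 448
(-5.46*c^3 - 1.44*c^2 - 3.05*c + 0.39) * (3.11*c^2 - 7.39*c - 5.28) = -16.9806*c^5 + 35.871*c^4 + 29.9849*c^3 + 31.3556*c^2 + 13.2219*c - 2.0592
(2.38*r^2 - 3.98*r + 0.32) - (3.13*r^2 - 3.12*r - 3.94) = -0.75*r^2 - 0.86*r + 4.26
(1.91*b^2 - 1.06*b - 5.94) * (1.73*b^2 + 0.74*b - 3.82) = 3.3043*b^4 - 0.4204*b^3 - 18.3568*b^2 - 0.3464*b + 22.6908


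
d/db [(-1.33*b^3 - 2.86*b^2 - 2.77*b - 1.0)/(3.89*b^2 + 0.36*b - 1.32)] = (-5.1737*b^4 - 0.957599999999999*b^3 + 15.0125*b^2 + 15.3304*b + 4.0164)/(15.1321*b^4 + 2.8008*b^3 - 10.14*b^2 - 0.9504*b + 1.7424)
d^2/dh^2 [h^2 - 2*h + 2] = 2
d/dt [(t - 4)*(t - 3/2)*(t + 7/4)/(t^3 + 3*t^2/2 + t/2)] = 3*(28*t^4 + 44*t^3 - 149*t^2 - 168*t - 28)/(4*t^2*(4*t^4 + 12*t^3 + 13*t^2 + 6*t + 1))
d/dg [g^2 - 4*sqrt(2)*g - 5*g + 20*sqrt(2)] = 2*g - 4*sqrt(2) - 5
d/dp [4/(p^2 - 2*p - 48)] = 8*(1 - p)/(-p^2 + 2*p + 48)^2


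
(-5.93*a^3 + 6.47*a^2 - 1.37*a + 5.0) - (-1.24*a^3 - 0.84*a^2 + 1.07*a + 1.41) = -4.69*a^3 + 7.31*a^2 - 2.44*a + 3.59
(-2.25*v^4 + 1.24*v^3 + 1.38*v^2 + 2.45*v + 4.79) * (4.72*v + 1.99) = -10.62*v^5 + 1.3753*v^4 + 8.9812*v^3 + 14.3102*v^2 + 27.4843*v + 9.5321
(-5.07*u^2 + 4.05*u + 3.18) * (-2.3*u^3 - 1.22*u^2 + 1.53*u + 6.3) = 11.661*u^5 - 3.1296*u^4 - 20.0121*u^3 - 29.6241*u^2 + 30.3804*u + 20.034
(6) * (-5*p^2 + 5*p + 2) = -30*p^2 + 30*p + 12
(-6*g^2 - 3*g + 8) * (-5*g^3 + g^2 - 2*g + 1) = 30*g^5 + 9*g^4 - 31*g^3 + 8*g^2 - 19*g + 8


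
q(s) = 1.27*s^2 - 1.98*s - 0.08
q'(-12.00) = -32.46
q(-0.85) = 2.52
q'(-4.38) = -13.11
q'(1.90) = 2.85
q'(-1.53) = -5.87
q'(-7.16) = -20.17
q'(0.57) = -0.53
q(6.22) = 36.74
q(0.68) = -0.84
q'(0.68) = -0.25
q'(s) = 2.54*s - 1.98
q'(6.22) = 13.82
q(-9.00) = 120.61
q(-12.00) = 206.56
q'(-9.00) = -24.84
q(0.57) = -0.80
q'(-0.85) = -4.14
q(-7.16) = 79.20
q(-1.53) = 5.92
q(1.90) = 0.74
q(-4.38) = 32.96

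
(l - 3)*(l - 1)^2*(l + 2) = l^4 - 3*l^3 - 3*l^2 + 11*l - 6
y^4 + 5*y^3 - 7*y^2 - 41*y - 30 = (y - 3)*(y + 1)*(y + 2)*(y + 5)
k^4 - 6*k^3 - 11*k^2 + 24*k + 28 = (k - 7)*(k - 2)*(k + 1)*(k + 2)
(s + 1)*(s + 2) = s^2 + 3*s + 2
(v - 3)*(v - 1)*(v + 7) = v^3 + 3*v^2 - 25*v + 21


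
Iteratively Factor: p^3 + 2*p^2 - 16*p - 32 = (p + 4)*(p^2 - 2*p - 8) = (p + 2)*(p + 4)*(p - 4)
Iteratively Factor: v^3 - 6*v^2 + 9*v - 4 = (v - 1)*(v^2 - 5*v + 4) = (v - 1)^2*(v - 4)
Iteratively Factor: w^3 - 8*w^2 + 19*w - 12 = (w - 1)*(w^2 - 7*w + 12) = (w - 3)*(w - 1)*(w - 4)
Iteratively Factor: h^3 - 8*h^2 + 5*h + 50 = (h - 5)*(h^2 - 3*h - 10) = (h - 5)^2*(h + 2)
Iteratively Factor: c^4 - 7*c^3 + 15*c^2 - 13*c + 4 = (c - 1)*(c^3 - 6*c^2 + 9*c - 4) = (c - 4)*(c - 1)*(c^2 - 2*c + 1) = (c - 4)*(c - 1)^2*(c - 1)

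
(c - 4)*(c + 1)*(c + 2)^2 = c^4 + c^3 - 12*c^2 - 28*c - 16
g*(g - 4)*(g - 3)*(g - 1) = g^4 - 8*g^3 + 19*g^2 - 12*g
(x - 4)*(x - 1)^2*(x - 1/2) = x^4 - 13*x^3/2 + 12*x^2 - 17*x/2 + 2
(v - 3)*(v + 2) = v^2 - v - 6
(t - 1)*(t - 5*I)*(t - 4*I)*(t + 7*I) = t^4 - t^3 - 2*I*t^3 + 43*t^2 + 2*I*t^2 - 43*t - 140*I*t + 140*I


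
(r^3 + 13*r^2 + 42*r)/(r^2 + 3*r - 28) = r*(r + 6)/(r - 4)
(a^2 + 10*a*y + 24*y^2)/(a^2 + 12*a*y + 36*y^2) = (a + 4*y)/(a + 6*y)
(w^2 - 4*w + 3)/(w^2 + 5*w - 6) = (w - 3)/(w + 6)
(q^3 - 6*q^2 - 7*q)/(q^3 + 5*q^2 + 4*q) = (q - 7)/(q + 4)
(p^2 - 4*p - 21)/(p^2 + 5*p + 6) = (p - 7)/(p + 2)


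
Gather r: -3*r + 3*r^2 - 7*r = 3*r^2 - 10*r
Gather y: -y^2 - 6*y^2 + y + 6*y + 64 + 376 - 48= -7*y^2 + 7*y + 392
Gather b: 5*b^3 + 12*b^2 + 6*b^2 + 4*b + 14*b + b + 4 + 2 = 5*b^3 + 18*b^2 + 19*b + 6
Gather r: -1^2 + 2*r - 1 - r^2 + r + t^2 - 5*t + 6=-r^2 + 3*r + t^2 - 5*t + 4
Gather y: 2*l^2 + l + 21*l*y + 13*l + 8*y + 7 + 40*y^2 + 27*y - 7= 2*l^2 + 14*l + 40*y^2 + y*(21*l + 35)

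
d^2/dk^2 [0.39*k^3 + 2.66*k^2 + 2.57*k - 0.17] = 2.34*k + 5.32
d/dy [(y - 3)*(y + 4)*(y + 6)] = 3*y^2 + 14*y - 6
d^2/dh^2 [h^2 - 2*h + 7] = 2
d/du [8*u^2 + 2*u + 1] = 16*u + 2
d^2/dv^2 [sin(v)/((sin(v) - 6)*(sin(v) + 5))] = (-sin(v)^5 - sin(v)^4 - 178*sin(v)^3 + 30*sin(v)^2 - 720*sin(v) - 60)/((sin(v) - 6)^3*(sin(v) + 5)^3)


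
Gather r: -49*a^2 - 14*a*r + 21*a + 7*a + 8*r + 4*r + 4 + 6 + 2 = -49*a^2 + 28*a + r*(12 - 14*a) + 12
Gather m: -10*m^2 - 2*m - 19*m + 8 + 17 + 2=-10*m^2 - 21*m + 27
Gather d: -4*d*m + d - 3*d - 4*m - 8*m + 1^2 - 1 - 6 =d*(-4*m - 2) - 12*m - 6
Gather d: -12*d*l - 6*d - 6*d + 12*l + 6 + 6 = d*(-12*l - 12) + 12*l + 12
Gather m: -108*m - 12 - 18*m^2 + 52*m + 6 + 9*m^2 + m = -9*m^2 - 55*m - 6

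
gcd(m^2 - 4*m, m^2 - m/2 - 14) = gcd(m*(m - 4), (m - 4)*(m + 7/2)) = m - 4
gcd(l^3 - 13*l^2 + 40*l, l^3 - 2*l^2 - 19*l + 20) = l - 5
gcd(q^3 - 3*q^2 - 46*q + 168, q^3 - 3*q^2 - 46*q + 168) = q^3 - 3*q^2 - 46*q + 168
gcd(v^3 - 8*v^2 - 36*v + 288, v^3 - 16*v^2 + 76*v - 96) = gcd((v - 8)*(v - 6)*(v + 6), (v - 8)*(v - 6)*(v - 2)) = v^2 - 14*v + 48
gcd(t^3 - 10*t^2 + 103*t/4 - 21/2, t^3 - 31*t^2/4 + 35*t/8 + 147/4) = t^2 - 19*t/2 + 21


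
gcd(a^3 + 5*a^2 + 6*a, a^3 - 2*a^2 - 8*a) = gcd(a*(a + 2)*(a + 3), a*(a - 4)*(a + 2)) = a^2 + 2*a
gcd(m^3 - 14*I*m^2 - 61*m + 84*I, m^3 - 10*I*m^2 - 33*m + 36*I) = m^2 - 7*I*m - 12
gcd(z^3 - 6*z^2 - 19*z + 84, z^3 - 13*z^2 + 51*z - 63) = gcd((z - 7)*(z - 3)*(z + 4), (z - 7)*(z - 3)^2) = z^2 - 10*z + 21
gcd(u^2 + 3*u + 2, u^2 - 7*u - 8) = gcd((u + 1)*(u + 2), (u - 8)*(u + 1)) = u + 1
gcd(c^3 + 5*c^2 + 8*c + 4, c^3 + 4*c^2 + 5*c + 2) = c^2 + 3*c + 2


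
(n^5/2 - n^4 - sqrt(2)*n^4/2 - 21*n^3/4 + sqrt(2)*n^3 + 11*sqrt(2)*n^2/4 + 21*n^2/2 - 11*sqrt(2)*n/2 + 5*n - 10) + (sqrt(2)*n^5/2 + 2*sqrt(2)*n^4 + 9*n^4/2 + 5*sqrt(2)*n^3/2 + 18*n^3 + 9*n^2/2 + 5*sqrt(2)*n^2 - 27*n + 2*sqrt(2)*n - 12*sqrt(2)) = n^5/2 + sqrt(2)*n^5/2 + 3*sqrt(2)*n^4/2 + 7*n^4/2 + 7*sqrt(2)*n^3/2 + 51*n^3/4 + 31*sqrt(2)*n^2/4 + 15*n^2 - 22*n - 7*sqrt(2)*n/2 - 12*sqrt(2) - 10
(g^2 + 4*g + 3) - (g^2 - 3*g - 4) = 7*g + 7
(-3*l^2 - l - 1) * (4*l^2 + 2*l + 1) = -12*l^4 - 10*l^3 - 9*l^2 - 3*l - 1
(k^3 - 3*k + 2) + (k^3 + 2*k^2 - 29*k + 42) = 2*k^3 + 2*k^2 - 32*k + 44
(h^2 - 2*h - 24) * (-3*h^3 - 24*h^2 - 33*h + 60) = -3*h^5 - 18*h^4 + 87*h^3 + 702*h^2 + 672*h - 1440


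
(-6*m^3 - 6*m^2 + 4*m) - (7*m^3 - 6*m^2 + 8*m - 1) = -13*m^3 - 4*m + 1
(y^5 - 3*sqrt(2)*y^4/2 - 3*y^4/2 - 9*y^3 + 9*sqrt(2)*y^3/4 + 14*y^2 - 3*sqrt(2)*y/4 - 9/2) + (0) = y^5 - 3*sqrt(2)*y^4/2 - 3*y^4/2 - 9*y^3 + 9*sqrt(2)*y^3/4 + 14*y^2 - 3*sqrt(2)*y/4 - 9/2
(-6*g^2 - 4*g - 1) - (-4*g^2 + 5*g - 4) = -2*g^2 - 9*g + 3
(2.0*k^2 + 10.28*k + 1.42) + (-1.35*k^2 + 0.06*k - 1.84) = 0.65*k^2 + 10.34*k - 0.42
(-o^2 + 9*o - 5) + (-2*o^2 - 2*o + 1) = -3*o^2 + 7*o - 4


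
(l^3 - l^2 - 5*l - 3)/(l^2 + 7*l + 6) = (l^2 - 2*l - 3)/(l + 6)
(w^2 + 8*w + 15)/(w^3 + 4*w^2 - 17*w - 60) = 1/(w - 4)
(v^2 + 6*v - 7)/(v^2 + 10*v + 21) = (v - 1)/(v + 3)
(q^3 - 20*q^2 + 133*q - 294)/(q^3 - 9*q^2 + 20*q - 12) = (q^2 - 14*q + 49)/(q^2 - 3*q + 2)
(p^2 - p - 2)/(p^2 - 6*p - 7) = (p - 2)/(p - 7)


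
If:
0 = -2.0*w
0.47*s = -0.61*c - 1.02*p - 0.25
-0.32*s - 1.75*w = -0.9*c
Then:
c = 0.355555555555556*s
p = -0.673420479302832*s - 0.245098039215686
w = 0.00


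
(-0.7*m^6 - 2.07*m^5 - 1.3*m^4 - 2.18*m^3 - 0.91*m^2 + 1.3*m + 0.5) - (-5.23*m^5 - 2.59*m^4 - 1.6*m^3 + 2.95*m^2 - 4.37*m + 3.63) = -0.7*m^6 + 3.16*m^5 + 1.29*m^4 - 0.58*m^3 - 3.86*m^2 + 5.67*m - 3.13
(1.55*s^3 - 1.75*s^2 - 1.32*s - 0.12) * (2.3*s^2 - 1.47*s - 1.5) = 3.565*s^5 - 6.3035*s^4 - 2.7885*s^3 + 4.2894*s^2 + 2.1564*s + 0.18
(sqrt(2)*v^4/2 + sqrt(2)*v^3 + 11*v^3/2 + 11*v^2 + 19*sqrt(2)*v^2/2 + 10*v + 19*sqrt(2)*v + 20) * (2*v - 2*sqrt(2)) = sqrt(2)*v^5 + 2*sqrt(2)*v^4 + 9*v^4 + 8*sqrt(2)*v^3 + 18*v^3 - 18*v^2 + 16*sqrt(2)*v^2 - 36*v - 20*sqrt(2)*v - 40*sqrt(2)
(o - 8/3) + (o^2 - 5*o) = o^2 - 4*o - 8/3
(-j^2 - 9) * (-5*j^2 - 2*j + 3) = 5*j^4 + 2*j^3 + 42*j^2 + 18*j - 27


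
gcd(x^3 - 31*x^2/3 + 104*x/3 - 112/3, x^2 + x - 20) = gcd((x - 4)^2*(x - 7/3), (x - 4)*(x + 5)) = x - 4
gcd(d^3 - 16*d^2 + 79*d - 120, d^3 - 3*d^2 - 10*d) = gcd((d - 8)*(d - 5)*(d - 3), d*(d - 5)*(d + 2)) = d - 5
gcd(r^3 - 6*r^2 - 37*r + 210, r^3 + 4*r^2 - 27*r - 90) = r^2 + r - 30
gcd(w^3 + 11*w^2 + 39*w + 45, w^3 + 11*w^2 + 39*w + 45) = w^3 + 11*w^2 + 39*w + 45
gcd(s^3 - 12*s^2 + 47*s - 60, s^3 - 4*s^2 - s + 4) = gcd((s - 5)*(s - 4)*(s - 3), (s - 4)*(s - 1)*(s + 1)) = s - 4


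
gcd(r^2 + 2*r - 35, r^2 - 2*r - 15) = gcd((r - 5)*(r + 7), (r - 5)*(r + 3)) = r - 5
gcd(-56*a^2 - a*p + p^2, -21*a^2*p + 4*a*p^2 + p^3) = 7*a + p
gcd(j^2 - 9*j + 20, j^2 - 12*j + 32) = j - 4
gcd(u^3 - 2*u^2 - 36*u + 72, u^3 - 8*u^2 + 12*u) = u^2 - 8*u + 12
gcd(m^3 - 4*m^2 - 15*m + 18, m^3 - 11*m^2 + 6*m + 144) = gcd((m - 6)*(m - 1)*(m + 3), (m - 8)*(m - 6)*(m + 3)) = m^2 - 3*m - 18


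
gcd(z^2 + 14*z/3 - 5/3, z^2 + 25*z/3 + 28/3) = 1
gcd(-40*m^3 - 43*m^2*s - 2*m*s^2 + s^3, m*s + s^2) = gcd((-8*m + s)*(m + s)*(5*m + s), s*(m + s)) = m + s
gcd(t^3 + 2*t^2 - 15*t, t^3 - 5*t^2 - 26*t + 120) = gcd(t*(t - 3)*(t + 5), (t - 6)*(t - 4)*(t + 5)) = t + 5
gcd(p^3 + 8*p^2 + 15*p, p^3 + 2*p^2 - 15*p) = p^2 + 5*p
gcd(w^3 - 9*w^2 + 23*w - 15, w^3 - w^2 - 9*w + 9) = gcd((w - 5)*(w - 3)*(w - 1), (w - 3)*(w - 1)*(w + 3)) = w^2 - 4*w + 3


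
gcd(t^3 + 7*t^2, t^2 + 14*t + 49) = t + 7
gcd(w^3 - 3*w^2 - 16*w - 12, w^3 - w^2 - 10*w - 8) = w^2 + 3*w + 2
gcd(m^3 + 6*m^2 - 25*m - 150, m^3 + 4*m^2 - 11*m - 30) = m + 5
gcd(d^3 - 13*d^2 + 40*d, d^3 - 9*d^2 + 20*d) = d^2 - 5*d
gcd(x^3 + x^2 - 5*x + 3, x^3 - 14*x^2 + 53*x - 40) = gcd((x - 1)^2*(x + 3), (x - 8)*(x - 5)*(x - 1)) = x - 1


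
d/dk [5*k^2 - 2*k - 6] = 10*k - 2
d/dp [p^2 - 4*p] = 2*p - 4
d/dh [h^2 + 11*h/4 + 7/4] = 2*h + 11/4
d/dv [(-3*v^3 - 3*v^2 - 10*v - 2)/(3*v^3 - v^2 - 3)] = (12*v^4 + 60*v^3 + 35*v^2 + 14*v + 30)/(9*v^6 - 6*v^5 + v^4 - 18*v^3 + 6*v^2 + 9)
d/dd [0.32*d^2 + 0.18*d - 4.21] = 0.64*d + 0.18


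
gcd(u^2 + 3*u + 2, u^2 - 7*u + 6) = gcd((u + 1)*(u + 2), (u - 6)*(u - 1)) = 1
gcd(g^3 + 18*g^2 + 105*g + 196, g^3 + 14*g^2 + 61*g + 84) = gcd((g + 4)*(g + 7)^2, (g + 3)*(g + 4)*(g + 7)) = g^2 + 11*g + 28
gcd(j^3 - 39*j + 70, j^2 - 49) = j + 7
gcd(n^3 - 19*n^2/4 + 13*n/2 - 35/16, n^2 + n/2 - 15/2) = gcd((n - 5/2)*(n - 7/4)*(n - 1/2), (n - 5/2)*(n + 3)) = n - 5/2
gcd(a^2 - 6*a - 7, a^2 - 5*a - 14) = a - 7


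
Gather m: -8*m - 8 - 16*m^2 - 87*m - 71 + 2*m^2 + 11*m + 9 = -14*m^2 - 84*m - 70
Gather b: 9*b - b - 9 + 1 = 8*b - 8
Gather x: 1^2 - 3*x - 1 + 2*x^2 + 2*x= 2*x^2 - x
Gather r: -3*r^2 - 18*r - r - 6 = -3*r^2 - 19*r - 6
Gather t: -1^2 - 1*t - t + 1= -2*t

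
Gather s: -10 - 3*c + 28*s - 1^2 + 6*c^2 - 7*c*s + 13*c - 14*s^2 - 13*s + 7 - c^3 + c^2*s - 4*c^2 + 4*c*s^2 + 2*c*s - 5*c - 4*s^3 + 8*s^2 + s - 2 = -c^3 + 2*c^2 + 5*c - 4*s^3 + s^2*(4*c - 6) + s*(c^2 - 5*c + 16) - 6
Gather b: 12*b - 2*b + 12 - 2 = 10*b + 10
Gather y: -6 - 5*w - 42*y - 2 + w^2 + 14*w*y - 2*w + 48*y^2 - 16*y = w^2 - 7*w + 48*y^2 + y*(14*w - 58) - 8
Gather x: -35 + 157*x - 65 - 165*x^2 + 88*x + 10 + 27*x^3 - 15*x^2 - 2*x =27*x^3 - 180*x^2 + 243*x - 90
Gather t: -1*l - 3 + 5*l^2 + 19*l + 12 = 5*l^2 + 18*l + 9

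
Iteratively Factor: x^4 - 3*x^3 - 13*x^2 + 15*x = (x - 5)*(x^3 + 2*x^2 - 3*x) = (x - 5)*(x + 3)*(x^2 - x) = (x - 5)*(x - 1)*(x + 3)*(x)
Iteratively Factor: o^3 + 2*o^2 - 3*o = (o)*(o^2 + 2*o - 3) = o*(o - 1)*(o + 3)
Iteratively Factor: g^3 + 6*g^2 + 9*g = (g + 3)*(g^2 + 3*g) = g*(g + 3)*(g + 3)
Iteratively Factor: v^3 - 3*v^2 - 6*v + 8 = (v + 2)*(v^2 - 5*v + 4) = (v - 4)*(v + 2)*(v - 1)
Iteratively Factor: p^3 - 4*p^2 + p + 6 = (p - 2)*(p^2 - 2*p - 3) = (p - 3)*(p - 2)*(p + 1)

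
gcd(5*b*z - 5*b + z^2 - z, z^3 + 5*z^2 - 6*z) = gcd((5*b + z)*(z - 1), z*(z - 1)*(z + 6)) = z - 1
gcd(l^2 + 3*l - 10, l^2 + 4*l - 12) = l - 2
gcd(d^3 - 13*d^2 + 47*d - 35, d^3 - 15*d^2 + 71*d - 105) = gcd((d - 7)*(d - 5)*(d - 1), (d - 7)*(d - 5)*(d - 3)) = d^2 - 12*d + 35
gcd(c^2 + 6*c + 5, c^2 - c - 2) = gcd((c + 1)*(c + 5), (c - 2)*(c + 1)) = c + 1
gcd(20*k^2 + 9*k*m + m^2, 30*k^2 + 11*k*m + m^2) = 5*k + m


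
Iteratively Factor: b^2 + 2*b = (b + 2)*(b)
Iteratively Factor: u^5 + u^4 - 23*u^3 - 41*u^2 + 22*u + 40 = (u - 1)*(u^4 + 2*u^3 - 21*u^2 - 62*u - 40) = (u - 5)*(u - 1)*(u^3 + 7*u^2 + 14*u + 8) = (u - 5)*(u - 1)*(u + 4)*(u^2 + 3*u + 2) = (u - 5)*(u - 1)*(u + 1)*(u + 4)*(u + 2)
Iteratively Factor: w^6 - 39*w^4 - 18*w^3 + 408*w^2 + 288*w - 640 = (w - 5)*(w^5 + 5*w^4 - 14*w^3 - 88*w^2 - 32*w + 128) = (w - 5)*(w + 4)*(w^4 + w^3 - 18*w^2 - 16*w + 32) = (w - 5)*(w + 4)^2*(w^3 - 3*w^2 - 6*w + 8) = (w - 5)*(w - 4)*(w + 4)^2*(w^2 + w - 2) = (w - 5)*(w - 4)*(w + 2)*(w + 4)^2*(w - 1)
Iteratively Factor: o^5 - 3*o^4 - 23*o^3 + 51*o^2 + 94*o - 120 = (o - 3)*(o^4 - 23*o^2 - 18*o + 40) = (o - 5)*(o - 3)*(o^3 + 5*o^2 + 2*o - 8) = (o - 5)*(o - 3)*(o - 1)*(o^2 + 6*o + 8) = (o - 5)*(o - 3)*(o - 1)*(o + 2)*(o + 4)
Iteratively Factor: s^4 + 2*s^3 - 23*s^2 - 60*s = (s - 5)*(s^3 + 7*s^2 + 12*s) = s*(s - 5)*(s^2 + 7*s + 12) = s*(s - 5)*(s + 4)*(s + 3)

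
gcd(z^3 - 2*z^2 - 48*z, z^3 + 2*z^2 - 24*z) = z^2 + 6*z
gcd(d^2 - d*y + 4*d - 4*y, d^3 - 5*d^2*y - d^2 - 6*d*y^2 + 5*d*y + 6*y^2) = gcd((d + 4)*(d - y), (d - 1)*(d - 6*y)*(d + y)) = 1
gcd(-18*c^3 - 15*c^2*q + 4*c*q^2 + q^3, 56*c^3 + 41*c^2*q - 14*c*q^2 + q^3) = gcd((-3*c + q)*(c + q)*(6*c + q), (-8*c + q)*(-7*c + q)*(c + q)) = c + q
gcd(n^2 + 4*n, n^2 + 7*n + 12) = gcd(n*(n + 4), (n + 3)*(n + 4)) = n + 4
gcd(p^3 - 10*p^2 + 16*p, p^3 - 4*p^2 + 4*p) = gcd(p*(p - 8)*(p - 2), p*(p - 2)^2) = p^2 - 2*p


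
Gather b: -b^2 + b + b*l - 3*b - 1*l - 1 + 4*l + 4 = -b^2 + b*(l - 2) + 3*l + 3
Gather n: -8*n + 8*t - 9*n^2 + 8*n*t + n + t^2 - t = -9*n^2 + n*(8*t - 7) + t^2 + 7*t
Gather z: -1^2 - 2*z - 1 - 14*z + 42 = 40 - 16*z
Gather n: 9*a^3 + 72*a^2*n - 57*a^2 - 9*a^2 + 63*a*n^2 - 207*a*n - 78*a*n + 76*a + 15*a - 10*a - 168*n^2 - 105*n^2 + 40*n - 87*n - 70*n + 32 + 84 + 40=9*a^3 - 66*a^2 + 81*a + n^2*(63*a - 273) + n*(72*a^2 - 285*a - 117) + 156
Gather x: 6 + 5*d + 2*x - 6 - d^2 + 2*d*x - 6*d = -d^2 - d + x*(2*d + 2)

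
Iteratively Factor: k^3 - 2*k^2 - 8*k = (k + 2)*(k^2 - 4*k) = (k - 4)*(k + 2)*(k)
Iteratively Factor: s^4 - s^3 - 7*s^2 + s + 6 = (s - 3)*(s^3 + 2*s^2 - s - 2) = (s - 3)*(s - 1)*(s^2 + 3*s + 2) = (s - 3)*(s - 1)*(s + 2)*(s + 1)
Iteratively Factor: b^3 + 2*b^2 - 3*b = (b - 1)*(b^2 + 3*b) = b*(b - 1)*(b + 3)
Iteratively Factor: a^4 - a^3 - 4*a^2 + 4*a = (a - 1)*(a^3 - 4*a) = (a - 2)*(a - 1)*(a^2 + 2*a) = a*(a - 2)*(a - 1)*(a + 2)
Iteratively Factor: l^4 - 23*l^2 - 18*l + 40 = (l - 1)*(l^3 + l^2 - 22*l - 40) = (l - 1)*(l + 2)*(l^2 - l - 20) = (l - 5)*(l - 1)*(l + 2)*(l + 4)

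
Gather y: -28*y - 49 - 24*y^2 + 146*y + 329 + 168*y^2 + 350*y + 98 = 144*y^2 + 468*y + 378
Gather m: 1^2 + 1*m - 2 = m - 1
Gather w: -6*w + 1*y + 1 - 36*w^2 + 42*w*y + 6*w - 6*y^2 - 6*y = -36*w^2 + 42*w*y - 6*y^2 - 5*y + 1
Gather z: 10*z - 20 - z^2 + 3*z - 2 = -z^2 + 13*z - 22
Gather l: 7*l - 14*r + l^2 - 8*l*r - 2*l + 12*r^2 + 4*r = l^2 + l*(5 - 8*r) + 12*r^2 - 10*r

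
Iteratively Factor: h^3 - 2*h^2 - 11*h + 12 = (h - 1)*(h^2 - h - 12) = (h - 4)*(h - 1)*(h + 3)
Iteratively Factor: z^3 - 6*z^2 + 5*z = (z - 1)*(z^2 - 5*z) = (z - 5)*(z - 1)*(z)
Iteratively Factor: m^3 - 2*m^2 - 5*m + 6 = (m - 3)*(m^2 + m - 2) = (m - 3)*(m - 1)*(m + 2)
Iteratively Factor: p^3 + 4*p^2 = (p)*(p^2 + 4*p) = p*(p + 4)*(p)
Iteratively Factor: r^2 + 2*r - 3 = (r + 3)*(r - 1)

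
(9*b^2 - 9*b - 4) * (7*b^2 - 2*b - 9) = 63*b^4 - 81*b^3 - 91*b^2 + 89*b + 36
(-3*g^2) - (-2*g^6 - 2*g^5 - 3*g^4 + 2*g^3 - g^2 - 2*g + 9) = 2*g^6 + 2*g^5 + 3*g^4 - 2*g^3 - 2*g^2 + 2*g - 9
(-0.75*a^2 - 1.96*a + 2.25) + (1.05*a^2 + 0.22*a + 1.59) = 0.3*a^2 - 1.74*a + 3.84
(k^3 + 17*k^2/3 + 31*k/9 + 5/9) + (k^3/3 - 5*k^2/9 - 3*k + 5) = 4*k^3/3 + 46*k^2/9 + 4*k/9 + 50/9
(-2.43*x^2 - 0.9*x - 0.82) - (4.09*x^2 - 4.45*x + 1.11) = -6.52*x^2 + 3.55*x - 1.93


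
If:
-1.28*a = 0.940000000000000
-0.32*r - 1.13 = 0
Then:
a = -0.73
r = -3.53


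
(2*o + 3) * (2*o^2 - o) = 4*o^3 + 4*o^2 - 3*o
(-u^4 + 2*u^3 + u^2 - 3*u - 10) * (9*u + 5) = -9*u^5 + 13*u^4 + 19*u^3 - 22*u^2 - 105*u - 50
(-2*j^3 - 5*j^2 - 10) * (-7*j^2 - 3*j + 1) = 14*j^5 + 41*j^4 + 13*j^3 + 65*j^2 + 30*j - 10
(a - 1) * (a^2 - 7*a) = a^3 - 8*a^2 + 7*a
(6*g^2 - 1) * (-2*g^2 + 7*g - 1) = -12*g^4 + 42*g^3 - 4*g^2 - 7*g + 1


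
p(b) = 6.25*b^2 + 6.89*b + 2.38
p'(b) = 12.5*b + 6.89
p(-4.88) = 117.60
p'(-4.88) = -54.11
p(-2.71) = 29.61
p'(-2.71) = -26.98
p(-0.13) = 1.59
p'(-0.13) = 5.26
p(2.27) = 50.23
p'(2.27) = 35.26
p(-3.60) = 58.58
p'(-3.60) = -38.11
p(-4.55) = 100.42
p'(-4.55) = -49.98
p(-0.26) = 1.01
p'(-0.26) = 3.64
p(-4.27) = 86.92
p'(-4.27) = -46.48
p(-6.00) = 186.04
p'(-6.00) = -68.11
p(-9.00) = 446.62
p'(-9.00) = -105.61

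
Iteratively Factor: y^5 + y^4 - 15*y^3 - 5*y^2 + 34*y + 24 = (y - 3)*(y^4 + 4*y^3 - 3*y^2 - 14*y - 8) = (y - 3)*(y - 2)*(y^3 + 6*y^2 + 9*y + 4) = (y - 3)*(y - 2)*(y + 4)*(y^2 + 2*y + 1) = (y - 3)*(y - 2)*(y + 1)*(y + 4)*(y + 1)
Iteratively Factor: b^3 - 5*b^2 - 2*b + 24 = (b + 2)*(b^2 - 7*b + 12) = (b - 4)*(b + 2)*(b - 3)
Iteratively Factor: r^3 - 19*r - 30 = (r + 2)*(r^2 - 2*r - 15) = (r + 2)*(r + 3)*(r - 5)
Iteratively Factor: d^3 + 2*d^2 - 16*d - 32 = (d + 4)*(d^2 - 2*d - 8) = (d - 4)*(d + 4)*(d + 2)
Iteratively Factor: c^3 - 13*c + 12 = (c - 3)*(c^2 + 3*c - 4) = (c - 3)*(c - 1)*(c + 4)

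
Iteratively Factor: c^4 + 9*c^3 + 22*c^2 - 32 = (c + 2)*(c^3 + 7*c^2 + 8*c - 16) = (c + 2)*(c + 4)*(c^2 + 3*c - 4) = (c - 1)*(c + 2)*(c + 4)*(c + 4)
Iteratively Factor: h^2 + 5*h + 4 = (h + 4)*(h + 1)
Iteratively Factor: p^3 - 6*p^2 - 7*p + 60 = (p - 4)*(p^2 - 2*p - 15) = (p - 4)*(p + 3)*(p - 5)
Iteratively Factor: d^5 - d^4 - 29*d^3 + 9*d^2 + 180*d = (d + 4)*(d^4 - 5*d^3 - 9*d^2 + 45*d) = (d - 3)*(d + 4)*(d^3 - 2*d^2 - 15*d) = d*(d - 3)*(d + 4)*(d^2 - 2*d - 15) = d*(d - 5)*(d - 3)*(d + 4)*(d + 3)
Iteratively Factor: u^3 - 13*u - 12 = (u - 4)*(u^2 + 4*u + 3) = (u - 4)*(u + 1)*(u + 3)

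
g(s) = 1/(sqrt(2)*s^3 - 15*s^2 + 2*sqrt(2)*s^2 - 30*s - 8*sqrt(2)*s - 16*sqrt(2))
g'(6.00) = 0.00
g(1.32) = -0.01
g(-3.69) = -0.00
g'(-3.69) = -0.00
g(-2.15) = -0.24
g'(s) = (-3*sqrt(2)*s^2 - 4*sqrt(2)*s + 30*s + 8*sqrt(2) + 30)/(sqrt(2)*s^3 - 15*s^2 + 2*sqrt(2)*s^2 - 30*s - 8*sqrt(2)*s - 16*sqrt(2))^2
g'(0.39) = 0.03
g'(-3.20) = -0.02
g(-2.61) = -0.04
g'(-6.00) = 0.00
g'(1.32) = 0.01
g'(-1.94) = -11.38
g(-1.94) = 0.72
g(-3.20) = -0.02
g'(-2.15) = -1.80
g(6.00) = 0.00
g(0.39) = -0.02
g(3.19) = 0.00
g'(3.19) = 0.00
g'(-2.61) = -0.10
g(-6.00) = 0.00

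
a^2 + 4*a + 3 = (a + 1)*(a + 3)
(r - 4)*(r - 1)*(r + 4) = r^3 - r^2 - 16*r + 16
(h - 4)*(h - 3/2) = h^2 - 11*h/2 + 6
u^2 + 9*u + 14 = (u + 2)*(u + 7)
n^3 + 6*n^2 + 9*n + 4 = (n + 1)^2*(n + 4)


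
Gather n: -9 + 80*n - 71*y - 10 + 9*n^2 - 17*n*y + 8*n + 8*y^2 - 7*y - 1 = 9*n^2 + n*(88 - 17*y) + 8*y^2 - 78*y - 20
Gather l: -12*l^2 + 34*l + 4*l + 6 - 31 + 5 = -12*l^2 + 38*l - 20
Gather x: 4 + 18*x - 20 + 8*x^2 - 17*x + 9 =8*x^2 + x - 7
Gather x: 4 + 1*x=x + 4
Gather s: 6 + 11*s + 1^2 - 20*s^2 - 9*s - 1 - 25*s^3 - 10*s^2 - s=-25*s^3 - 30*s^2 + s + 6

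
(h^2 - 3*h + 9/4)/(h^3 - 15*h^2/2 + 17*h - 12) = (h - 3/2)/(h^2 - 6*h + 8)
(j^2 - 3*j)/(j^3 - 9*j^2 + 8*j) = (j - 3)/(j^2 - 9*j + 8)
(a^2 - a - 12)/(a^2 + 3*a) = (a - 4)/a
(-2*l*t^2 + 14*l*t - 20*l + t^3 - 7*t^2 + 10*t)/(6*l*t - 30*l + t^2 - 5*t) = (-2*l*t + 4*l + t^2 - 2*t)/(6*l + t)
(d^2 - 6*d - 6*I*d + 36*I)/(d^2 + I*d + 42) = (d - 6)/(d + 7*I)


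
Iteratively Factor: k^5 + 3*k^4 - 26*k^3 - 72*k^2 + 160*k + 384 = (k + 4)*(k^4 - k^3 - 22*k^2 + 16*k + 96) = (k - 4)*(k + 4)*(k^3 + 3*k^2 - 10*k - 24) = (k - 4)*(k + 2)*(k + 4)*(k^2 + k - 12) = (k - 4)*(k + 2)*(k + 4)^2*(k - 3)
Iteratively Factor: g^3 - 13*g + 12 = (g - 1)*(g^2 + g - 12) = (g - 3)*(g - 1)*(g + 4)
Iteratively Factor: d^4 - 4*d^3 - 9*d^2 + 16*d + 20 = (d - 2)*(d^3 - 2*d^2 - 13*d - 10) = (d - 5)*(d - 2)*(d^2 + 3*d + 2) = (d - 5)*(d - 2)*(d + 2)*(d + 1)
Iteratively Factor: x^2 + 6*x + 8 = (x + 4)*(x + 2)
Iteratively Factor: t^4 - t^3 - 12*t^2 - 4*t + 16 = (t - 1)*(t^3 - 12*t - 16) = (t - 4)*(t - 1)*(t^2 + 4*t + 4) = (t - 4)*(t - 1)*(t + 2)*(t + 2)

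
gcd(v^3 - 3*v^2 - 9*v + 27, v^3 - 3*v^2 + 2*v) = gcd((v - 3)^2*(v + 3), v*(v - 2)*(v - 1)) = 1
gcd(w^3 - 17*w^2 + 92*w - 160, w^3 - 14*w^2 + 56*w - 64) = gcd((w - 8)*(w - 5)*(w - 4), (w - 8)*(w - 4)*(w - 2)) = w^2 - 12*w + 32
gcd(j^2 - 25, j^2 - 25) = j^2 - 25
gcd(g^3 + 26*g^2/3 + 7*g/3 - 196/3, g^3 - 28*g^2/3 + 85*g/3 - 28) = g - 7/3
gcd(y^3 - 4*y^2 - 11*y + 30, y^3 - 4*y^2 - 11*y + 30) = y^3 - 4*y^2 - 11*y + 30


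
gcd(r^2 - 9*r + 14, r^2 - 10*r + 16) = r - 2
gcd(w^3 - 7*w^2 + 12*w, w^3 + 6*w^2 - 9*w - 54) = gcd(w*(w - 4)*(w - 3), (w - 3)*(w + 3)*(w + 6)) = w - 3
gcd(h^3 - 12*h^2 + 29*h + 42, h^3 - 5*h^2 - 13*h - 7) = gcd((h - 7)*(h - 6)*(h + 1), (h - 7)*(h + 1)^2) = h^2 - 6*h - 7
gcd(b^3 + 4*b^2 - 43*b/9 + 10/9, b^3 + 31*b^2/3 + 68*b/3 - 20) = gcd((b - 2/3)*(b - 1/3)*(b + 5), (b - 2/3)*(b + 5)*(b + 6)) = b^2 + 13*b/3 - 10/3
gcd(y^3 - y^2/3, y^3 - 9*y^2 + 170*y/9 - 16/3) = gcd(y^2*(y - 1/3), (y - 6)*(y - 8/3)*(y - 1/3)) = y - 1/3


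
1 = 1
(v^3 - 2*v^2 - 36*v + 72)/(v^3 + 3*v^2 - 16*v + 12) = (v - 6)/(v - 1)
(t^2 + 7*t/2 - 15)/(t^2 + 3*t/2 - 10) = (t + 6)/(t + 4)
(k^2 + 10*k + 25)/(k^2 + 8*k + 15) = (k + 5)/(k + 3)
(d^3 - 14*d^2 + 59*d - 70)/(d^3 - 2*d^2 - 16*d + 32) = (d^2 - 12*d + 35)/(d^2 - 16)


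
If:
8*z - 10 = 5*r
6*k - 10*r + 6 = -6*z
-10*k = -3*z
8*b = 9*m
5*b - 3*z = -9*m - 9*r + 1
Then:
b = -703/533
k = 39/41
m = -5624/4797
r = 126/41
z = 130/41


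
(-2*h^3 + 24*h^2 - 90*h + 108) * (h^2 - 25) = -2*h^5 + 24*h^4 - 40*h^3 - 492*h^2 + 2250*h - 2700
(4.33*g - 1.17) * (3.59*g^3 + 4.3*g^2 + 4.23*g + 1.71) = 15.5447*g^4 + 14.4187*g^3 + 13.2849*g^2 + 2.4552*g - 2.0007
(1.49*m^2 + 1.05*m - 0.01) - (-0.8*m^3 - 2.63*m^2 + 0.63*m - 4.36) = 0.8*m^3 + 4.12*m^2 + 0.42*m + 4.35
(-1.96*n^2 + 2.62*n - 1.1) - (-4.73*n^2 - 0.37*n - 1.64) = 2.77*n^2 + 2.99*n + 0.54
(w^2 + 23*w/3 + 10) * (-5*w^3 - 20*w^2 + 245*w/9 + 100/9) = -5*w^5 - 175*w^4/3 - 1585*w^3/9 + 535*w^2/27 + 9650*w/27 + 1000/9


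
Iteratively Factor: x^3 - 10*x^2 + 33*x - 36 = (x - 3)*(x^2 - 7*x + 12) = (x - 3)^2*(x - 4)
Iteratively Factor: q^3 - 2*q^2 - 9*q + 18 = (q - 3)*(q^2 + q - 6) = (q - 3)*(q - 2)*(q + 3)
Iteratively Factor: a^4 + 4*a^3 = (a)*(a^3 + 4*a^2) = a*(a + 4)*(a^2) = a^2*(a + 4)*(a)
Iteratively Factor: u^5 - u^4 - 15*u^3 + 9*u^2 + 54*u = (u + 2)*(u^4 - 3*u^3 - 9*u^2 + 27*u) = (u - 3)*(u + 2)*(u^3 - 9*u) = (u - 3)^2*(u + 2)*(u^2 + 3*u) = (u - 3)^2*(u + 2)*(u + 3)*(u)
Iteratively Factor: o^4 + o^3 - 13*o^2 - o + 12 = (o - 3)*(o^3 + 4*o^2 - o - 4) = (o - 3)*(o + 4)*(o^2 - 1) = (o - 3)*(o + 1)*(o + 4)*(o - 1)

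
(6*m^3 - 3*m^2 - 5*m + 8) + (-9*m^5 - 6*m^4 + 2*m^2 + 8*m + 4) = -9*m^5 - 6*m^4 + 6*m^3 - m^2 + 3*m + 12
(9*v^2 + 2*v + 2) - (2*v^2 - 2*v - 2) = 7*v^2 + 4*v + 4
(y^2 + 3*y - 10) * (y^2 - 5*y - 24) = y^4 - 2*y^3 - 49*y^2 - 22*y + 240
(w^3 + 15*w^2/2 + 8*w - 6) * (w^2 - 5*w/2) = w^5 + 5*w^4 - 43*w^3/4 - 26*w^2 + 15*w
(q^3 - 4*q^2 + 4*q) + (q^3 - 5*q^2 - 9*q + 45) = 2*q^3 - 9*q^2 - 5*q + 45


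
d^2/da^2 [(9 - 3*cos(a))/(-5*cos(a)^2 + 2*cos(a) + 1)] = 6*(225*(1 - cos(2*a))^2*cos(a) - 290*(1 - cos(2*a))^2 - 652*cos(a) - 408*cos(2*a) + 270*cos(3*a) - 50*cos(5*a) + 984)/(4*cos(a) - 5*cos(2*a) - 3)^3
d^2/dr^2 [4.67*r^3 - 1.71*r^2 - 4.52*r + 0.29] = 28.02*r - 3.42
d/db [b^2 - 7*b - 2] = 2*b - 7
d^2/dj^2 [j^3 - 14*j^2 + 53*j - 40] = 6*j - 28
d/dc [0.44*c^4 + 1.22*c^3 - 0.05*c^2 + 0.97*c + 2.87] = 1.76*c^3 + 3.66*c^2 - 0.1*c + 0.97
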